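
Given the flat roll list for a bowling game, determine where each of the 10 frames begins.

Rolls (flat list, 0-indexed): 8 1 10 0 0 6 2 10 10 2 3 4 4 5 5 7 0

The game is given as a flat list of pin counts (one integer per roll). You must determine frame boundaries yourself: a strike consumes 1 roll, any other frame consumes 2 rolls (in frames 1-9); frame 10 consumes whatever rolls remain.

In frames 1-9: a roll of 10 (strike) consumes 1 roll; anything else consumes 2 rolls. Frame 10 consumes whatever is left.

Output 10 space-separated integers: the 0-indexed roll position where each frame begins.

Frame 1 starts at roll index 0: rolls=8,1 (sum=9), consumes 2 rolls
Frame 2 starts at roll index 2: roll=10 (strike), consumes 1 roll
Frame 3 starts at roll index 3: rolls=0,0 (sum=0), consumes 2 rolls
Frame 4 starts at roll index 5: rolls=6,2 (sum=8), consumes 2 rolls
Frame 5 starts at roll index 7: roll=10 (strike), consumes 1 roll
Frame 6 starts at roll index 8: roll=10 (strike), consumes 1 roll
Frame 7 starts at roll index 9: rolls=2,3 (sum=5), consumes 2 rolls
Frame 8 starts at roll index 11: rolls=4,4 (sum=8), consumes 2 rolls
Frame 9 starts at roll index 13: rolls=5,5 (sum=10), consumes 2 rolls
Frame 10 starts at roll index 15: 2 remaining rolls

Answer: 0 2 3 5 7 8 9 11 13 15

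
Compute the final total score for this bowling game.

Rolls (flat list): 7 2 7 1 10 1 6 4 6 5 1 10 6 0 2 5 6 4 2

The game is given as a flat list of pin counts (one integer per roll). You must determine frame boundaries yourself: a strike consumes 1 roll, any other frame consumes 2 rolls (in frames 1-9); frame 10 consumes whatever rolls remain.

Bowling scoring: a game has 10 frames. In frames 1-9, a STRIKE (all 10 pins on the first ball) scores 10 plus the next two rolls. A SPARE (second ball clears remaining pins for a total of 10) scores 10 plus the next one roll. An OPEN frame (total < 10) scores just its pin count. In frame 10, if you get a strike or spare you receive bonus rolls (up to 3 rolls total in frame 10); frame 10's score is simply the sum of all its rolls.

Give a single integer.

Frame 1: OPEN (7+2=9). Cumulative: 9
Frame 2: OPEN (7+1=8). Cumulative: 17
Frame 3: STRIKE. 10 + next two rolls (1+6) = 17. Cumulative: 34
Frame 4: OPEN (1+6=7). Cumulative: 41
Frame 5: SPARE (4+6=10). 10 + next roll (5) = 15. Cumulative: 56
Frame 6: OPEN (5+1=6). Cumulative: 62
Frame 7: STRIKE. 10 + next two rolls (6+0) = 16. Cumulative: 78
Frame 8: OPEN (6+0=6). Cumulative: 84
Frame 9: OPEN (2+5=7). Cumulative: 91
Frame 10: SPARE. Sum of all frame-10 rolls (6+4+2) = 12. Cumulative: 103

Answer: 103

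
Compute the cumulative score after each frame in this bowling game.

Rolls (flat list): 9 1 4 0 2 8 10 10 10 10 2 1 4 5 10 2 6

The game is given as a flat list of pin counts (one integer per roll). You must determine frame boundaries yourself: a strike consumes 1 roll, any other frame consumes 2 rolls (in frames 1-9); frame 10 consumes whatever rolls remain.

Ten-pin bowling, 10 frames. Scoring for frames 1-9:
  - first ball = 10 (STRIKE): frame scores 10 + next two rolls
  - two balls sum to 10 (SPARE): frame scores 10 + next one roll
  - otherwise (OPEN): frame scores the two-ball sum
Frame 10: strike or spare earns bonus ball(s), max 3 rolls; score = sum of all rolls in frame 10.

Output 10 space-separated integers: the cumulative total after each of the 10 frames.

Answer: 14 18 38 68 98 120 133 136 145 163

Derivation:
Frame 1: SPARE (9+1=10). 10 + next roll (4) = 14. Cumulative: 14
Frame 2: OPEN (4+0=4). Cumulative: 18
Frame 3: SPARE (2+8=10). 10 + next roll (10) = 20. Cumulative: 38
Frame 4: STRIKE. 10 + next two rolls (10+10) = 30. Cumulative: 68
Frame 5: STRIKE. 10 + next two rolls (10+10) = 30. Cumulative: 98
Frame 6: STRIKE. 10 + next two rolls (10+2) = 22. Cumulative: 120
Frame 7: STRIKE. 10 + next two rolls (2+1) = 13. Cumulative: 133
Frame 8: OPEN (2+1=3). Cumulative: 136
Frame 9: OPEN (4+5=9). Cumulative: 145
Frame 10: STRIKE. Sum of all frame-10 rolls (10+2+6) = 18. Cumulative: 163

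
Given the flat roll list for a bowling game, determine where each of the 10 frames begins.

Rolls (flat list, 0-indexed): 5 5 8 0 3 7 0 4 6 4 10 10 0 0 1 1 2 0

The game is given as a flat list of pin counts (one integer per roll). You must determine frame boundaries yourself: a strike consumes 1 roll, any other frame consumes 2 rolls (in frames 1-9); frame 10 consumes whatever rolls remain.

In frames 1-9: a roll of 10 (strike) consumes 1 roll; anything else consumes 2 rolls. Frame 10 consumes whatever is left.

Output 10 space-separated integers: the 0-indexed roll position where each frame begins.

Frame 1 starts at roll index 0: rolls=5,5 (sum=10), consumes 2 rolls
Frame 2 starts at roll index 2: rolls=8,0 (sum=8), consumes 2 rolls
Frame 3 starts at roll index 4: rolls=3,7 (sum=10), consumes 2 rolls
Frame 4 starts at roll index 6: rolls=0,4 (sum=4), consumes 2 rolls
Frame 5 starts at roll index 8: rolls=6,4 (sum=10), consumes 2 rolls
Frame 6 starts at roll index 10: roll=10 (strike), consumes 1 roll
Frame 7 starts at roll index 11: roll=10 (strike), consumes 1 roll
Frame 8 starts at roll index 12: rolls=0,0 (sum=0), consumes 2 rolls
Frame 9 starts at roll index 14: rolls=1,1 (sum=2), consumes 2 rolls
Frame 10 starts at roll index 16: 2 remaining rolls

Answer: 0 2 4 6 8 10 11 12 14 16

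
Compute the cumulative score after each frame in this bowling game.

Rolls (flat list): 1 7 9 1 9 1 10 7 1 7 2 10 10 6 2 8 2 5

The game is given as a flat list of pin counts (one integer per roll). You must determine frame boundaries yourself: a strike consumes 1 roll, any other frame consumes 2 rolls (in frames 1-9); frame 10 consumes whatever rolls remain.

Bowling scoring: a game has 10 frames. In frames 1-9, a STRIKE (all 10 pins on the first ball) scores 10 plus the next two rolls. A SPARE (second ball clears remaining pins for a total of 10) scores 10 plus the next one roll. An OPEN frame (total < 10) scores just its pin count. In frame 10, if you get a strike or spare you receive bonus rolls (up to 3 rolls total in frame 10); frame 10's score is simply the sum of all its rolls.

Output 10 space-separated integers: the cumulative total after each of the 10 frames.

Frame 1: OPEN (1+7=8). Cumulative: 8
Frame 2: SPARE (9+1=10). 10 + next roll (9) = 19. Cumulative: 27
Frame 3: SPARE (9+1=10). 10 + next roll (10) = 20. Cumulative: 47
Frame 4: STRIKE. 10 + next two rolls (7+1) = 18. Cumulative: 65
Frame 5: OPEN (7+1=8). Cumulative: 73
Frame 6: OPEN (7+2=9). Cumulative: 82
Frame 7: STRIKE. 10 + next two rolls (10+6) = 26. Cumulative: 108
Frame 8: STRIKE. 10 + next two rolls (6+2) = 18. Cumulative: 126
Frame 9: OPEN (6+2=8). Cumulative: 134
Frame 10: SPARE. Sum of all frame-10 rolls (8+2+5) = 15. Cumulative: 149

Answer: 8 27 47 65 73 82 108 126 134 149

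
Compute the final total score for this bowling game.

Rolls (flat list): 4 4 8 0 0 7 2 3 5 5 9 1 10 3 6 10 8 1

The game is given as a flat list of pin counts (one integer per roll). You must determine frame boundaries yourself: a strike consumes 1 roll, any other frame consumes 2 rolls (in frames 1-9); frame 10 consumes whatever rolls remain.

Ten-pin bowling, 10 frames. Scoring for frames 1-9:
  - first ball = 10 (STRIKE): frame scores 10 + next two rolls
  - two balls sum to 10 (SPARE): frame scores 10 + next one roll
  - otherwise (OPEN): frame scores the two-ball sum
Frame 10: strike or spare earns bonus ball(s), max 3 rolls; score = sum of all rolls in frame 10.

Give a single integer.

Frame 1: OPEN (4+4=8). Cumulative: 8
Frame 2: OPEN (8+0=8). Cumulative: 16
Frame 3: OPEN (0+7=7). Cumulative: 23
Frame 4: OPEN (2+3=5). Cumulative: 28
Frame 5: SPARE (5+5=10). 10 + next roll (9) = 19. Cumulative: 47
Frame 6: SPARE (9+1=10). 10 + next roll (10) = 20. Cumulative: 67
Frame 7: STRIKE. 10 + next two rolls (3+6) = 19. Cumulative: 86
Frame 8: OPEN (3+6=9). Cumulative: 95
Frame 9: STRIKE. 10 + next two rolls (8+1) = 19. Cumulative: 114
Frame 10: OPEN. Sum of all frame-10 rolls (8+1) = 9. Cumulative: 123

Answer: 123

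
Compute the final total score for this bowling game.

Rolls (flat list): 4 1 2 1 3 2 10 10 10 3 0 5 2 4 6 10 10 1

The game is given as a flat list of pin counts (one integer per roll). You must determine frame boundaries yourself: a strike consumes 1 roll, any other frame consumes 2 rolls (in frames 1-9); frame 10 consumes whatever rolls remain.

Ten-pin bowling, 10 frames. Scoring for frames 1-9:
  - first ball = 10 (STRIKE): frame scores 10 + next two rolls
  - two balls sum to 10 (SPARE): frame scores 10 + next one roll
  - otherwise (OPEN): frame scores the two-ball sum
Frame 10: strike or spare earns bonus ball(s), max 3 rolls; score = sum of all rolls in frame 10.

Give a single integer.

Frame 1: OPEN (4+1=5). Cumulative: 5
Frame 2: OPEN (2+1=3). Cumulative: 8
Frame 3: OPEN (3+2=5). Cumulative: 13
Frame 4: STRIKE. 10 + next two rolls (10+10) = 30. Cumulative: 43
Frame 5: STRIKE. 10 + next two rolls (10+3) = 23. Cumulative: 66
Frame 6: STRIKE. 10 + next two rolls (3+0) = 13. Cumulative: 79
Frame 7: OPEN (3+0=3). Cumulative: 82
Frame 8: OPEN (5+2=7). Cumulative: 89
Frame 9: SPARE (4+6=10). 10 + next roll (10) = 20. Cumulative: 109
Frame 10: STRIKE. Sum of all frame-10 rolls (10+10+1) = 21. Cumulative: 130

Answer: 130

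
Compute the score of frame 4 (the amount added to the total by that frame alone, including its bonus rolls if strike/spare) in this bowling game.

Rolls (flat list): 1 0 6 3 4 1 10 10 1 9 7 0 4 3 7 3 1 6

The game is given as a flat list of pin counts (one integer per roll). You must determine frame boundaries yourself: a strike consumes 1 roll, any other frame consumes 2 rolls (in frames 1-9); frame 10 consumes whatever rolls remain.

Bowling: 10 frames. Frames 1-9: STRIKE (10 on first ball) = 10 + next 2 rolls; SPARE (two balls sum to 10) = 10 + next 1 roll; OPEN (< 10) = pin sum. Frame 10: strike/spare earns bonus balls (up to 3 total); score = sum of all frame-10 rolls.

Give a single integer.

Frame 1: OPEN (1+0=1). Cumulative: 1
Frame 2: OPEN (6+3=9). Cumulative: 10
Frame 3: OPEN (4+1=5). Cumulative: 15
Frame 4: STRIKE. 10 + next two rolls (10+1) = 21. Cumulative: 36
Frame 5: STRIKE. 10 + next two rolls (1+9) = 20. Cumulative: 56
Frame 6: SPARE (1+9=10). 10 + next roll (7) = 17. Cumulative: 73

Answer: 21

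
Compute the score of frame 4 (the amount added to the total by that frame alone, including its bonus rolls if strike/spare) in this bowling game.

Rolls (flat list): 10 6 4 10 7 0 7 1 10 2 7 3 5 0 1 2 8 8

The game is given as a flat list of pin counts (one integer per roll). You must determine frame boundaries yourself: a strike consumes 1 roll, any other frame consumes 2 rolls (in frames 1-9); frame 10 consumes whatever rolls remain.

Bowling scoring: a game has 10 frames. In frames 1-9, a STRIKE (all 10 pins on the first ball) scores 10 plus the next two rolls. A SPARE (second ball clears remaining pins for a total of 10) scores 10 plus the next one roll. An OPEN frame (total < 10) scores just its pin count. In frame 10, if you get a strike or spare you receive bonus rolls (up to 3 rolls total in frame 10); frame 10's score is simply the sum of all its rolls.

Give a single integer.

Answer: 7

Derivation:
Frame 1: STRIKE. 10 + next two rolls (6+4) = 20. Cumulative: 20
Frame 2: SPARE (6+4=10). 10 + next roll (10) = 20. Cumulative: 40
Frame 3: STRIKE. 10 + next two rolls (7+0) = 17. Cumulative: 57
Frame 4: OPEN (7+0=7). Cumulative: 64
Frame 5: OPEN (7+1=8). Cumulative: 72
Frame 6: STRIKE. 10 + next two rolls (2+7) = 19. Cumulative: 91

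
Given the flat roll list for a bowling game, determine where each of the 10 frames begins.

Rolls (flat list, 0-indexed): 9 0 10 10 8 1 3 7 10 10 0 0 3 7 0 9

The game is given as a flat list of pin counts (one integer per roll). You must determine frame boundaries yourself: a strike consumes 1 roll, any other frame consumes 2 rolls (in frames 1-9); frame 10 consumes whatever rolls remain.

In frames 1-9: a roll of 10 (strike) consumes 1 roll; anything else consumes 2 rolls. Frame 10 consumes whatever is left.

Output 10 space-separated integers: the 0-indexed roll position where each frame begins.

Answer: 0 2 3 4 6 8 9 10 12 14

Derivation:
Frame 1 starts at roll index 0: rolls=9,0 (sum=9), consumes 2 rolls
Frame 2 starts at roll index 2: roll=10 (strike), consumes 1 roll
Frame 3 starts at roll index 3: roll=10 (strike), consumes 1 roll
Frame 4 starts at roll index 4: rolls=8,1 (sum=9), consumes 2 rolls
Frame 5 starts at roll index 6: rolls=3,7 (sum=10), consumes 2 rolls
Frame 6 starts at roll index 8: roll=10 (strike), consumes 1 roll
Frame 7 starts at roll index 9: roll=10 (strike), consumes 1 roll
Frame 8 starts at roll index 10: rolls=0,0 (sum=0), consumes 2 rolls
Frame 9 starts at roll index 12: rolls=3,7 (sum=10), consumes 2 rolls
Frame 10 starts at roll index 14: 2 remaining rolls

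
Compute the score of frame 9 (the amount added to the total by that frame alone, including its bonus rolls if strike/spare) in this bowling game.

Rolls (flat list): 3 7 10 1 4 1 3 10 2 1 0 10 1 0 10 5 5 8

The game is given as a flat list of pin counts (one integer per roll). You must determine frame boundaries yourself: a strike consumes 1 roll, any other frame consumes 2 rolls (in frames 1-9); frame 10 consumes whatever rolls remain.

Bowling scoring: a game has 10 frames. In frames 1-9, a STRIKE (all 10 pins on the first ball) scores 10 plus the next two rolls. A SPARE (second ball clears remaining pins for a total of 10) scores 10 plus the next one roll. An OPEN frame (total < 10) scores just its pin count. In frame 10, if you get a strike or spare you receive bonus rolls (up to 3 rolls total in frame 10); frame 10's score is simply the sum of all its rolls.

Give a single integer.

Answer: 20

Derivation:
Frame 1: SPARE (3+7=10). 10 + next roll (10) = 20. Cumulative: 20
Frame 2: STRIKE. 10 + next two rolls (1+4) = 15. Cumulative: 35
Frame 3: OPEN (1+4=5). Cumulative: 40
Frame 4: OPEN (1+3=4). Cumulative: 44
Frame 5: STRIKE. 10 + next two rolls (2+1) = 13. Cumulative: 57
Frame 6: OPEN (2+1=3). Cumulative: 60
Frame 7: SPARE (0+10=10). 10 + next roll (1) = 11. Cumulative: 71
Frame 8: OPEN (1+0=1). Cumulative: 72
Frame 9: STRIKE. 10 + next two rolls (5+5) = 20. Cumulative: 92
Frame 10: SPARE. Sum of all frame-10 rolls (5+5+8) = 18. Cumulative: 110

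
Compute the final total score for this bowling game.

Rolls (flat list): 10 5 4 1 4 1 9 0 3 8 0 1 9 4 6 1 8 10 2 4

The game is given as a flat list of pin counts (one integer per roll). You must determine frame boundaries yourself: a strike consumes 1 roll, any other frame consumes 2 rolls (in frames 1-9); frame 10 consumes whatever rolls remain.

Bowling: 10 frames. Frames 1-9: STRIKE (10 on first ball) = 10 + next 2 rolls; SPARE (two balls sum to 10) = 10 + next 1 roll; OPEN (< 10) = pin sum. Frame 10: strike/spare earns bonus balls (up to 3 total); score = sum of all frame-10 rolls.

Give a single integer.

Answer: 104

Derivation:
Frame 1: STRIKE. 10 + next two rolls (5+4) = 19. Cumulative: 19
Frame 2: OPEN (5+4=9). Cumulative: 28
Frame 3: OPEN (1+4=5). Cumulative: 33
Frame 4: SPARE (1+9=10). 10 + next roll (0) = 10. Cumulative: 43
Frame 5: OPEN (0+3=3). Cumulative: 46
Frame 6: OPEN (8+0=8). Cumulative: 54
Frame 7: SPARE (1+9=10). 10 + next roll (4) = 14. Cumulative: 68
Frame 8: SPARE (4+6=10). 10 + next roll (1) = 11. Cumulative: 79
Frame 9: OPEN (1+8=9). Cumulative: 88
Frame 10: STRIKE. Sum of all frame-10 rolls (10+2+4) = 16. Cumulative: 104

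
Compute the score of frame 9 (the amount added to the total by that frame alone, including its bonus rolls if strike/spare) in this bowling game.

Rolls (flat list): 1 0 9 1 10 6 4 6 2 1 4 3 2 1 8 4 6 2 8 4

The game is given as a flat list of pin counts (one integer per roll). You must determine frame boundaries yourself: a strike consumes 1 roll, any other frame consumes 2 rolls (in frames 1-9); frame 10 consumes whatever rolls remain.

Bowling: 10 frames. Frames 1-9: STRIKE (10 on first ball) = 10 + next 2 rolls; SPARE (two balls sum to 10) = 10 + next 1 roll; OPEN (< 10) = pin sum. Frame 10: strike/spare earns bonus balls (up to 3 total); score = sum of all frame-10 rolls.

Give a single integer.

Answer: 12

Derivation:
Frame 1: OPEN (1+0=1). Cumulative: 1
Frame 2: SPARE (9+1=10). 10 + next roll (10) = 20. Cumulative: 21
Frame 3: STRIKE. 10 + next two rolls (6+4) = 20. Cumulative: 41
Frame 4: SPARE (6+4=10). 10 + next roll (6) = 16. Cumulative: 57
Frame 5: OPEN (6+2=8). Cumulative: 65
Frame 6: OPEN (1+4=5). Cumulative: 70
Frame 7: OPEN (3+2=5). Cumulative: 75
Frame 8: OPEN (1+8=9). Cumulative: 84
Frame 9: SPARE (4+6=10). 10 + next roll (2) = 12. Cumulative: 96
Frame 10: SPARE. Sum of all frame-10 rolls (2+8+4) = 14. Cumulative: 110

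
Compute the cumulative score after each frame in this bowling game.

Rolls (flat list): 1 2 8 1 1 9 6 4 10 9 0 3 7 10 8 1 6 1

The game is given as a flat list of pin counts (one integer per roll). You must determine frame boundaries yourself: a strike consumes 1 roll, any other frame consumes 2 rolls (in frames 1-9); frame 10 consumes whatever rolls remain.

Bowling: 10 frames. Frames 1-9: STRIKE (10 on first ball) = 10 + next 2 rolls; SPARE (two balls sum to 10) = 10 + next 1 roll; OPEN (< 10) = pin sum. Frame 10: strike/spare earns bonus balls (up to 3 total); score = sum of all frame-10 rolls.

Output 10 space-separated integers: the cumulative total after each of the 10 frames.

Answer: 3 12 28 48 67 76 96 115 124 131

Derivation:
Frame 1: OPEN (1+2=3). Cumulative: 3
Frame 2: OPEN (8+1=9). Cumulative: 12
Frame 3: SPARE (1+9=10). 10 + next roll (6) = 16. Cumulative: 28
Frame 4: SPARE (6+4=10). 10 + next roll (10) = 20. Cumulative: 48
Frame 5: STRIKE. 10 + next two rolls (9+0) = 19. Cumulative: 67
Frame 6: OPEN (9+0=9). Cumulative: 76
Frame 7: SPARE (3+7=10). 10 + next roll (10) = 20. Cumulative: 96
Frame 8: STRIKE. 10 + next two rolls (8+1) = 19. Cumulative: 115
Frame 9: OPEN (8+1=9). Cumulative: 124
Frame 10: OPEN. Sum of all frame-10 rolls (6+1) = 7. Cumulative: 131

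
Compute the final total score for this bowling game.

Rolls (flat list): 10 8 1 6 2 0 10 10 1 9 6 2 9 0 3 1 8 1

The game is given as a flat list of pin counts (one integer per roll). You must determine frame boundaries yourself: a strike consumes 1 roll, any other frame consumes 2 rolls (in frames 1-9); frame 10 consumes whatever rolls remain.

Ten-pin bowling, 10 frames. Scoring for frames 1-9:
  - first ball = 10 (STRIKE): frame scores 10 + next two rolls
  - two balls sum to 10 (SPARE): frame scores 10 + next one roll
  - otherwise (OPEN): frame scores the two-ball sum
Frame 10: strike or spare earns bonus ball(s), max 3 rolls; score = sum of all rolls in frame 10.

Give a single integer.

Answer: 122

Derivation:
Frame 1: STRIKE. 10 + next two rolls (8+1) = 19. Cumulative: 19
Frame 2: OPEN (8+1=9). Cumulative: 28
Frame 3: OPEN (6+2=8). Cumulative: 36
Frame 4: SPARE (0+10=10). 10 + next roll (10) = 20. Cumulative: 56
Frame 5: STRIKE. 10 + next two rolls (1+9) = 20. Cumulative: 76
Frame 6: SPARE (1+9=10). 10 + next roll (6) = 16. Cumulative: 92
Frame 7: OPEN (6+2=8). Cumulative: 100
Frame 8: OPEN (9+0=9). Cumulative: 109
Frame 9: OPEN (3+1=4). Cumulative: 113
Frame 10: OPEN. Sum of all frame-10 rolls (8+1) = 9. Cumulative: 122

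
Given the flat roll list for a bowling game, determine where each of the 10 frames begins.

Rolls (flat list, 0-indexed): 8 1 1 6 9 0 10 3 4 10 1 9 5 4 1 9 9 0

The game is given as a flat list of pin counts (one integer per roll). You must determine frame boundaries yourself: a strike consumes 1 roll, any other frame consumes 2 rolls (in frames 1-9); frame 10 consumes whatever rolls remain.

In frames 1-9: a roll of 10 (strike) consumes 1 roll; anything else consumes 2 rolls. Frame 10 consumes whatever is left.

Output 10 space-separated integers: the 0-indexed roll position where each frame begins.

Frame 1 starts at roll index 0: rolls=8,1 (sum=9), consumes 2 rolls
Frame 2 starts at roll index 2: rolls=1,6 (sum=7), consumes 2 rolls
Frame 3 starts at roll index 4: rolls=9,0 (sum=9), consumes 2 rolls
Frame 4 starts at roll index 6: roll=10 (strike), consumes 1 roll
Frame 5 starts at roll index 7: rolls=3,4 (sum=7), consumes 2 rolls
Frame 6 starts at roll index 9: roll=10 (strike), consumes 1 roll
Frame 7 starts at roll index 10: rolls=1,9 (sum=10), consumes 2 rolls
Frame 8 starts at roll index 12: rolls=5,4 (sum=9), consumes 2 rolls
Frame 9 starts at roll index 14: rolls=1,9 (sum=10), consumes 2 rolls
Frame 10 starts at roll index 16: 2 remaining rolls

Answer: 0 2 4 6 7 9 10 12 14 16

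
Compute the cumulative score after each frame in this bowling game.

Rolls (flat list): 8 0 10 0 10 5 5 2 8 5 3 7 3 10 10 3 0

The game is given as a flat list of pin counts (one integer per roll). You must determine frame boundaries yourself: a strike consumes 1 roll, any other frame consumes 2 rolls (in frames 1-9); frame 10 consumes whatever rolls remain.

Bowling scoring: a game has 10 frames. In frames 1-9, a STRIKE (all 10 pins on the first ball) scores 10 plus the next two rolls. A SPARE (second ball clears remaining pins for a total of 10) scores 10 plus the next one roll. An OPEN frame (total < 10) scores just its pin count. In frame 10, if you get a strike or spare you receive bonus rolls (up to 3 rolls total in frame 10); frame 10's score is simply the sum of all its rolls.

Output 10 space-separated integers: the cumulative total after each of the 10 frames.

Answer: 8 28 43 55 70 78 98 121 134 137

Derivation:
Frame 1: OPEN (8+0=8). Cumulative: 8
Frame 2: STRIKE. 10 + next two rolls (0+10) = 20. Cumulative: 28
Frame 3: SPARE (0+10=10). 10 + next roll (5) = 15. Cumulative: 43
Frame 4: SPARE (5+5=10). 10 + next roll (2) = 12. Cumulative: 55
Frame 5: SPARE (2+8=10). 10 + next roll (5) = 15. Cumulative: 70
Frame 6: OPEN (5+3=8). Cumulative: 78
Frame 7: SPARE (7+3=10). 10 + next roll (10) = 20. Cumulative: 98
Frame 8: STRIKE. 10 + next two rolls (10+3) = 23. Cumulative: 121
Frame 9: STRIKE. 10 + next two rolls (3+0) = 13. Cumulative: 134
Frame 10: OPEN. Sum of all frame-10 rolls (3+0) = 3. Cumulative: 137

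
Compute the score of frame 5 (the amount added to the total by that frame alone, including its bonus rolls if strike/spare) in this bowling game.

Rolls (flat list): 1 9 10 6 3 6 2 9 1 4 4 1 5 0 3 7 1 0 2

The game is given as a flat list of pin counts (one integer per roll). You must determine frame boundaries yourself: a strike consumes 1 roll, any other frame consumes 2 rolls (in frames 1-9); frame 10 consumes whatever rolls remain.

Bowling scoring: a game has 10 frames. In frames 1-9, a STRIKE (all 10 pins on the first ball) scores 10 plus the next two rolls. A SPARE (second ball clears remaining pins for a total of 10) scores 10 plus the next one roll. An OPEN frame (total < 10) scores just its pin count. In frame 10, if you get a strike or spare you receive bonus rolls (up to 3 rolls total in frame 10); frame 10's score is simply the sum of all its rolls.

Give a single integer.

Frame 1: SPARE (1+9=10). 10 + next roll (10) = 20. Cumulative: 20
Frame 2: STRIKE. 10 + next two rolls (6+3) = 19. Cumulative: 39
Frame 3: OPEN (6+3=9). Cumulative: 48
Frame 4: OPEN (6+2=8). Cumulative: 56
Frame 5: SPARE (9+1=10). 10 + next roll (4) = 14. Cumulative: 70
Frame 6: OPEN (4+4=8). Cumulative: 78
Frame 7: OPEN (1+5=6). Cumulative: 84

Answer: 14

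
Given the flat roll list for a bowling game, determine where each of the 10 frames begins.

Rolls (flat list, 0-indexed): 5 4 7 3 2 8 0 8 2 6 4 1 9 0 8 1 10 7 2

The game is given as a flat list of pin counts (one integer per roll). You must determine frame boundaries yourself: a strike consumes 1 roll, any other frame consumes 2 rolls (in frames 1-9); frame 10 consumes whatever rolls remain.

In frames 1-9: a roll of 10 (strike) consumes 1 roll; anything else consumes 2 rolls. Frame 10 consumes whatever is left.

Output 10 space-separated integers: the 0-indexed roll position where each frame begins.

Answer: 0 2 4 6 8 10 12 14 16 17

Derivation:
Frame 1 starts at roll index 0: rolls=5,4 (sum=9), consumes 2 rolls
Frame 2 starts at roll index 2: rolls=7,3 (sum=10), consumes 2 rolls
Frame 3 starts at roll index 4: rolls=2,8 (sum=10), consumes 2 rolls
Frame 4 starts at roll index 6: rolls=0,8 (sum=8), consumes 2 rolls
Frame 5 starts at roll index 8: rolls=2,6 (sum=8), consumes 2 rolls
Frame 6 starts at roll index 10: rolls=4,1 (sum=5), consumes 2 rolls
Frame 7 starts at roll index 12: rolls=9,0 (sum=9), consumes 2 rolls
Frame 8 starts at roll index 14: rolls=8,1 (sum=9), consumes 2 rolls
Frame 9 starts at roll index 16: roll=10 (strike), consumes 1 roll
Frame 10 starts at roll index 17: 2 remaining rolls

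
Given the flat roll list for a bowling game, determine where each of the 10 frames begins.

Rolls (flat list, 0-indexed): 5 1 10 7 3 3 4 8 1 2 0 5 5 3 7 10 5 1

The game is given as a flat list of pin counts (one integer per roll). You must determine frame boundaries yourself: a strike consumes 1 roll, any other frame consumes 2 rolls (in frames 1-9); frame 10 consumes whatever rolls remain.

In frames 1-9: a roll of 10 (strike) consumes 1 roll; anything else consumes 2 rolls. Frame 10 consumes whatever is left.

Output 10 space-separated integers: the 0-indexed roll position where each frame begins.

Answer: 0 2 3 5 7 9 11 13 15 16

Derivation:
Frame 1 starts at roll index 0: rolls=5,1 (sum=6), consumes 2 rolls
Frame 2 starts at roll index 2: roll=10 (strike), consumes 1 roll
Frame 3 starts at roll index 3: rolls=7,3 (sum=10), consumes 2 rolls
Frame 4 starts at roll index 5: rolls=3,4 (sum=7), consumes 2 rolls
Frame 5 starts at roll index 7: rolls=8,1 (sum=9), consumes 2 rolls
Frame 6 starts at roll index 9: rolls=2,0 (sum=2), consumes 2 rolls
Frame 7 starts at roll index 11: rolls=5,5 (sum=10), consumes 2 rolls
Frame 8 starts at roll index 13: rolls=3,7 (sum=10), consumes 2 rolls
Frame 9 starts at roll index 15: roll=10 (strike), consumes 1 roll
Frame 10 starts at roll index 16: 2 remaining rolls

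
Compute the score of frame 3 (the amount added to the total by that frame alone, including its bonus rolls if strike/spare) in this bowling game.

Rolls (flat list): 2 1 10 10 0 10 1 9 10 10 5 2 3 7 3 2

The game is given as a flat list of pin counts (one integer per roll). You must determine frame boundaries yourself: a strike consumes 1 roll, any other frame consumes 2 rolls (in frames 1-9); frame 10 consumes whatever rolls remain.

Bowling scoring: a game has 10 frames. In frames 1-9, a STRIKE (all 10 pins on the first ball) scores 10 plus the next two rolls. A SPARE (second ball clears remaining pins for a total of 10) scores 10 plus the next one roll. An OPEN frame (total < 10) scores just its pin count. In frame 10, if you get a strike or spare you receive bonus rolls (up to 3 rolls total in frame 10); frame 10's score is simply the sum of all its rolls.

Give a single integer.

Answer: 20

Derivation:
Frame 1: OPEN (2+1=3). Cumulative: 3
Frame 2: STRIKE. 10 + next two rolls (10+0) = 20. Cumulative: 23
Frame 3: STRIKE. 10 + next two rolls (0+10) = 20. Cumulative: 43
Frame 4: SPARE (0+10=10). 10 + next roll (1) = 11. Cumulative: 54
Frame 5: SPARE (1+9=10). 10 + next roll (10) = 20. Cumulative: 74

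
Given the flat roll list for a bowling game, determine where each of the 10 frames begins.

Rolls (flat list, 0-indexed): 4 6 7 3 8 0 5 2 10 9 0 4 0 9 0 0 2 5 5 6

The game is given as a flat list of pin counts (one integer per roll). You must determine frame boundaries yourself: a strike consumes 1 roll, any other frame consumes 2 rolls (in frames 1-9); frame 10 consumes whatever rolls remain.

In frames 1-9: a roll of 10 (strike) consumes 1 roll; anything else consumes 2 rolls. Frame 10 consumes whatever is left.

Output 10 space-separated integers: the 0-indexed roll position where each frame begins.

Frame 1 starts at roll index 0: rolls=4,6 (sum=10), consumes 2 rolls
Frame 2 starts at roll index 2: rolls=7,3 (sum=10), consumes 2 rolls
Frame 3 starts at roll index 4: rolls=8,0 (sum=8), consumes 2 rolls
Frame 4 starts at roll index 6: rolls=5,2 (sum=7), consumes 2 rolls
Frame 5 starts at roll index 8: roll=10 (strike), consumes 1 roll
Frame 6 starts at roll index 9: rolls=9,0 (sum=9), consumes 2 rolls
Frame 7 starts at roll index 11: rolls=4,0 (sum=4), consumes 2 rolls
Frame 8 starts at roll index 13: rolls=9,0 (sum=9), consumes 2 rolls
Frame 9 starts at roll index 15: rolls=0,2 (sum=2), consumes 2 rolls
Frame 10 starts at roll index 17: 3 remaining rolls

Answer: 0 2 4 6 8 9 11 13 15 17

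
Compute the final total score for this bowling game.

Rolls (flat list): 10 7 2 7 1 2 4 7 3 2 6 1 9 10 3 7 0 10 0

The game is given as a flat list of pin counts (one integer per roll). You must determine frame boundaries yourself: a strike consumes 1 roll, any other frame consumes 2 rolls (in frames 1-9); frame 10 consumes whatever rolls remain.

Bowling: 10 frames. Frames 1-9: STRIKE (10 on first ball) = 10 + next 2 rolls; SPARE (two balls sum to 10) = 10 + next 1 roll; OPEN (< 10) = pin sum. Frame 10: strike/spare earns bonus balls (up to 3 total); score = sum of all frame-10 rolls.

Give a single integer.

Answer: 122

Derivation:
Frame 1: STRIKE. 10 + next two rolls (7+2) = 19. Cumulative: 19
Frame 2: OPEN (7+2=9). Cumulative: 28
Frame 3: OPEN (7+1=8). Cumulative: 36
Frame 4: OPEN (2+4=6). Cumulative: 42
Frame 5: SPARE (7+3=10). 10 + next roll (2) = 12. Cumulative: 54
Frame 6: OPEN (2+6=8). Cumulative: 62
Frame 7: SPARE (1+9=10). 10 + next roll (10) = 20. Cumulative: 82
Frame 8: STRIKE. 10 + next two rolls (3+7) = 20. Cumulative: 102
Frame 9: SPARE (3+7=10). 10 + next roll (0) = 10. Cumulative: 112
Frame 10: SPARE. Sum of all frame-10 rolls (0+10+0) = 10. Cumulative: 122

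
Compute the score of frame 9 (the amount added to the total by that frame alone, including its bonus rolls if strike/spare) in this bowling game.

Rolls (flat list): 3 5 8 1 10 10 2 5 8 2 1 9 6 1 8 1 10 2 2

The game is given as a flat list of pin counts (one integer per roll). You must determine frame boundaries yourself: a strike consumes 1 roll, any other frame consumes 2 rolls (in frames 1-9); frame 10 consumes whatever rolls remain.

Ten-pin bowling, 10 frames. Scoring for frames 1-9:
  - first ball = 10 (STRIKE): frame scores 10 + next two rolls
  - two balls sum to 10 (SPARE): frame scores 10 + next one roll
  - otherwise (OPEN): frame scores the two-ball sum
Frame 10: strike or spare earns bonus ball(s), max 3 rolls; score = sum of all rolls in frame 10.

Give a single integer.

Answer: 9

Derivation:
Frame 1: OPEN (3+5=8). Cumulative: 8
Frame 2: OPEN (8+1=9). Cumulative: 17
Frame 3: STRIKE. 10 + next two rolls (10+2) = 22. Cumulative: 39
Frame 4: STRIKE. 10 + next two rolls (2+5) = 17. Cumulative: 56
Frame 5: OPEN (2+5=7). Cumulative: 63
Frame 6: SPARE (8+2=10). 10 + next roll (1) = 11. Cumulative: 74
Frame 7: SPARE (1+9=10). 10 + next roll (6) = 16. Cumulative: 90
Frame 8: OPEN (6+1=7). Cumulative: 97
Frame 9: OPEN (8+1=9). Cumulative: 106
Frame 10: STRIKE. Sum of all frame-10 rolls (10+2+2) = 14. Cumulative: 120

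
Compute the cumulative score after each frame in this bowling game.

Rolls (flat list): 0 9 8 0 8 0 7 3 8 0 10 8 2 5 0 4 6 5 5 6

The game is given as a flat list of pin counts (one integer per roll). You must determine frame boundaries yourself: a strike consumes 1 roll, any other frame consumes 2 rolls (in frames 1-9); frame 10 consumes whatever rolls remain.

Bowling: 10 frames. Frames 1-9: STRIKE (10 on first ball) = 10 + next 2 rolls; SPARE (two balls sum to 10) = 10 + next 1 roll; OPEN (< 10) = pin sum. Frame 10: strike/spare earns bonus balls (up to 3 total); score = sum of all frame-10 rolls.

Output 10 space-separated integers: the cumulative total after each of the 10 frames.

Answer: 9 17 25 43 51 71 86 91 106 122

Derivation:
Frame 1: OPEN (0+9=9). Cumulative: 9
Frame 2: OPEN (8+0=8). Cumulative: 17
Frame 3: OPEN (8+0=8). Cumulative: 25
Frame 4: SPARE (7+3=10). 10 + next roll (8) = 18. Cumulative: 43
Frame 5: OPEN (8+0=8). Cumulative: 51
Frame 6: STRIKE. 10 + next two rolls (8+2) = 20. Cumulative: 71
Frame 7: SPARE (8+2=10). 10 + next roll (5) = 15. Cumulative: 86
Frame 8: OPEN (5+0=5). Cumulative: 91
Frame 9: SPARE (4+6=10). 10 + next roll (5) = 15. Cumulative: 106
Frame 10: SPARE. Sum of all frame-10 rolls (5+5+6) = 16. Cumulative: 122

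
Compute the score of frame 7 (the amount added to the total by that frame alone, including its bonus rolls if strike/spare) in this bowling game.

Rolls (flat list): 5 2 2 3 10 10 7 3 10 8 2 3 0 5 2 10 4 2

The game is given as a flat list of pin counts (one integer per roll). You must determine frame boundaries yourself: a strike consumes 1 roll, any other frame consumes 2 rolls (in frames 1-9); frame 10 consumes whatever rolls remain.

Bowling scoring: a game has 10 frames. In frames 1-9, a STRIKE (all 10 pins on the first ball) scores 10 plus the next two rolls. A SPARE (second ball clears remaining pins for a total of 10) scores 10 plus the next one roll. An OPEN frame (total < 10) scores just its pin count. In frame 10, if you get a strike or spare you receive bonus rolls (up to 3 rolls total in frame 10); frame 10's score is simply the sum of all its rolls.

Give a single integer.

Answer: 13

Derivation:
Frame 1: OPEN (5+2=7). Cumulative: 7
Frame 2: OPEN (2+3=5). Cumulative: 12
Frame 3: STRIKE. 10 + next two rolls (10+7) = 27. Cumulative: 39
Frame 4: STRIKE. 10 + next two rolls (7+3) = 20. Cumulative: 59
Frame 5: SPARE (7+3=10). 10 + next roll (10) = 20. Cumulative: 79
Frame 6: STRIKE. 10 + next two rolls (8+2) = 20. Cumulative: 99
Frame 7: SPARE (8+2=10). 10 + next roll (3) = 13. Cumulative: 112
Frame 8: OPEN (3+0=3). Cumulative: 115
Frame 9: OPEN (5+2=7). Cumulative: 122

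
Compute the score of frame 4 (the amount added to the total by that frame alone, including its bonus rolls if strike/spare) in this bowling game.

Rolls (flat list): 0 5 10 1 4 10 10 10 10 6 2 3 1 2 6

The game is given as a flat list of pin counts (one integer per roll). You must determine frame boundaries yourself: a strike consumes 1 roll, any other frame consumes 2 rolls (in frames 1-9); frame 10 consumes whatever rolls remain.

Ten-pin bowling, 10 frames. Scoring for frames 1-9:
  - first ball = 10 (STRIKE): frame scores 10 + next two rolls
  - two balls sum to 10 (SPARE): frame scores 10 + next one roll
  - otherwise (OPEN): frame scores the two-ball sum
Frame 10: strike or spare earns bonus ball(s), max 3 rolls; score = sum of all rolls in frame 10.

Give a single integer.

Answer: 30

Derivation:
Frame 1: OPEN (0+5=5). Cumulative: 5
Frame 2: STRIKE. 10 + next two rolls (1+4) = 15. Cumulative: 20
Frame 3: OPEN (1+4=5). Cumulative: 25
Frame 4: STRIKE. 10 + next two rolls (10+10) = 30. Cumulative: 55
Frame 5: STRIKE. 10 + next two rolls (10+10) = 30. Cumulative: 85
Frame 6: STRIKE. 10 + next two rolls (10+6) = 26. Cumulative: 111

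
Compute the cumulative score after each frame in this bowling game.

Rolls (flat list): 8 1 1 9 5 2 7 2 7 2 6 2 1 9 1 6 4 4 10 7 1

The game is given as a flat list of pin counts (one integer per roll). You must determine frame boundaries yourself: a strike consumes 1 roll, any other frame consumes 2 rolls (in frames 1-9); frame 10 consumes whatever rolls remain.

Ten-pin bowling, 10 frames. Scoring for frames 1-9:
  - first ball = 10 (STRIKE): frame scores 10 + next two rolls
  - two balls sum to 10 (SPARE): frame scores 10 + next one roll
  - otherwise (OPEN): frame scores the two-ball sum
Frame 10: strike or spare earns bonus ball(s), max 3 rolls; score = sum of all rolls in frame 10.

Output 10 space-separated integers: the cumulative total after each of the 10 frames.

Frame 1: OPEN (8+1=9). Cumulative: 9
Frame 2: SPARE (1+9=10). 10 + next roll (5) = 15. Cumulative: 24
Frame 3: OPEN (5+2=7). Cumulative: 31
Frame 4: OPEN (7+2=9). Cumulative: 40
Frame 5: OPEN (7+2=9). Cumulative: 49
Frame 6: OPEN (6+2=8). Cumulative: 57
Frame 7: SPARE (1+9=10). 10 + next roll (1) = 11. Cumulative: 68
Frame 8: OPEN (1+6=7). Cumulative: 75
Frame 9: OPEN (4+4=8). Cumulative: 83
Frame 10: STRIKE. Sum of all frame-10 rolls (10+7+1) = 18. Cumulative: 101

Answer: 9 24 31 40 49 57 68 75 83 101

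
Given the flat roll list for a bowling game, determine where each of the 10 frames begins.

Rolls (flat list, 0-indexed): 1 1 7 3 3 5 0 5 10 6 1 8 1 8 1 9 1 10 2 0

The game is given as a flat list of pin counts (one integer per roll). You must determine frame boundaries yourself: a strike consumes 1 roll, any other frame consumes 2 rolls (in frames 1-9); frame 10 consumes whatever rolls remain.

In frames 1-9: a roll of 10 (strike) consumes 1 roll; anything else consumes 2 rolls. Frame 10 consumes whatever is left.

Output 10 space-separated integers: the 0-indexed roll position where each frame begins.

Frame 1 starts at roll index 0: rolls=1,1 (sum=2), consumes 2 rolls
Frame 2 starts at roll index 2: rolls=7,3 (sum=10), consumes 2 rolls
Frame 3 starts at roll index 4: rolls=3,5 (sum=8), consumes 2 rolls
Frame 4 starts at roll index 6: rolls=0,5 (sum=5), consumes 2 rolls
Frame 5 starts at roll index 8: roll=10 (strike), consumes 1 roll
Frame 6 starts at roll index 9: rolls=6,1 (sum=7), consumes 2 rolls
Frame 7 starts at roll index 11: rolls=8,1 (sum=9), consumes 2 rolls
Frame 8 starts at roll index 13: rolls=8,1 (sum=9), consumes 2 rolls
Frame 9 starts at roll index 15: rolls=9,1 (sum=10), consumes 2 rolls
Frame 10 starts at roll index 17: 3 remaining rolls

Answer: 0 2 4 6 8 9 11 13 15 17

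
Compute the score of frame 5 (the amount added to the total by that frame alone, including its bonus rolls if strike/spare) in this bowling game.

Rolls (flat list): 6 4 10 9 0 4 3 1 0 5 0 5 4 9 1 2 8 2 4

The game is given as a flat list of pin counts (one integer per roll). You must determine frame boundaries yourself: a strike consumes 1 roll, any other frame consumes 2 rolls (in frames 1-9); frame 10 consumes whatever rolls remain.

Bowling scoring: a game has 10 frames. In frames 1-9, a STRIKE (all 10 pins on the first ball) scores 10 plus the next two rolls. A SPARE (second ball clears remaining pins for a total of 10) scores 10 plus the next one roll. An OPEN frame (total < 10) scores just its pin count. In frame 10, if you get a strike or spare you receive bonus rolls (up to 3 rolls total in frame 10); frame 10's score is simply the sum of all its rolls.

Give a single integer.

Frame 1: SPARE (6+4=10). 10 + next roll (10) = 20. Cumulative: 20
Frame 2: STRIKE. 10 + next two rolls (9+0) = 19. Cumulative: 39
Frame 3: OPEN (9+0=9). Cumulative: 48
Frame 4: OPEN (4+3=7). Cumulative: 55
Frame 5: OPEN (1+0=1). Cumulative: 56
Frame 6: OPEN (5+0=5). Cumulative: 61
Frame 7: OPEN (5+4=9). Cumulative: 70

Answer: 1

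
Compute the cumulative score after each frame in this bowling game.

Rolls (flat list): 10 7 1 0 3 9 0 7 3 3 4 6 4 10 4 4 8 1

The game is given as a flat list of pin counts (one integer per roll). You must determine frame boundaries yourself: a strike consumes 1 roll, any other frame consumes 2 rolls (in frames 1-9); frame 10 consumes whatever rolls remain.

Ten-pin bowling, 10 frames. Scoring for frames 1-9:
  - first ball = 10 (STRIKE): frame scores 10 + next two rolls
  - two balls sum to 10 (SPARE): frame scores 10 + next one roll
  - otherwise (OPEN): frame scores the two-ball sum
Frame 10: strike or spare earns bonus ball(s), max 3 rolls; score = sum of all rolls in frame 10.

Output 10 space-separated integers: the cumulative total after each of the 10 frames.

Answer: 18 26 29 38 51 58 78 96 104 113

Derivation:
Frame 1: STRIKE. 10 + next two rolls (7+1) = 18. Cumulative: 18
Frame 2: OPEN (7+1=8). Cumulative: 26
Frame 3: OPEN (0+3=3). Cumulative: 29
Frame 4: OPEN (9+0=9). Cumulative: 38
Frame 5: SPARE (7+3=10). 10 + next roll (3) = 13. Cumulative: 51
Frame 6: OPEN (3+4=7). Cumulative: 58
Frame 7: SPARE (6+4=10). 10 + next roll (10) = 20. Cumulative: 78
Frame 8: STRIKE. 10 + next two rolls (4+4) = 18. Cumulative: 96
Frame 9: OPEN (4+4=8). Cumulative: 104
Frame 10: OPEN. Sum of all frame-10 rolls (8+1) = 9. Cumulative: 113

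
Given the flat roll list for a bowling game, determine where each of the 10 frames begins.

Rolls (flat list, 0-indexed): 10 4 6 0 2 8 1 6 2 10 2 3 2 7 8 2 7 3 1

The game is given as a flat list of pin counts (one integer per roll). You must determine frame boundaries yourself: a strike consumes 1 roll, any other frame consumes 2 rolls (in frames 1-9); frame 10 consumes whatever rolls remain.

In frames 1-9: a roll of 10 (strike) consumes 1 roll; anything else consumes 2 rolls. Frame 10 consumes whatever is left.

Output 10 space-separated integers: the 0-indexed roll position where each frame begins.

Frame 1 starts at roll index 0: roll=10 (strike), consumes 1 roll
Frame 2 starts at roll index 1: rolls=4,6 (sum=10), consumes 2 rolls
Frame 3 starts at roll index 3: rolls=0,2 (sum=2), consumes 2 rolls
Frame 4 starts at roll index 5: rolls=8,1 (sum=9), consumes 2 rolls
Frame 5 starts at roll index 7: rolls=6,2 (sum=8), consumes 2 rolls
Frame 6 starts at roll index 9: roll=10 (strike), consumes 1 roll
Frame 7 starts at roll index 10: rolls=2,3 (sum=5), consumes 2 rolls
Frame 8 starts at roll index 12: rolls=2,7 (sum=9), consumes 2 rolls
Frame 9 starts at roll index 14: rolls=8,2 (sum=10), consumes 2 rolls
Frame 10 starts at roll index 16: 3 remaining rolls

Answer: 0 1 3 5 7 9 10 12 14 16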